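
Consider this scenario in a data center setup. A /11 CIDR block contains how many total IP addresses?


Given: CIDR prefix /11
Host bits = 32 - 11 = 21
Total addresses = 2^21 = 2097152

2097152


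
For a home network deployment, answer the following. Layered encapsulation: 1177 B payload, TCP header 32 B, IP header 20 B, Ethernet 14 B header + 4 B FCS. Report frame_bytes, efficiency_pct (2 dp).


TCP segment = 1177 + 32 = 1209 B
IP packet = 1209 + 20 = 1229 B
Ethernet frame = 1229 + 14 + 4 = 1247 B
Efficiency = app / frame = 1177 / 1247 = 0.943865 = 94.3865% -> 94.39% (2 dp)

1247, 94.39


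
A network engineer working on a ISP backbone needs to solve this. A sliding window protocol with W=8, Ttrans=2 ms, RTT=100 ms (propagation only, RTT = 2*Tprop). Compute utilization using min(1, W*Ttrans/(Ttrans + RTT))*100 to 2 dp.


Given: W = 8, Ttrans = 2 ms, RTT = 100 ms (= 2 * Tprop, Tprop = 50 ms)
Cycle time = Ttrans + RTT = 2 + 100 = 102 ms (first packet sent until its ACK returns)
W * Ttrans = 8 * 2 = 16 ms of sending per cycle
W * Ttrans / (Ttrans + RTT) = 16 / 102 = 0.156863
U = min(1, 0.156863) = 0.156863
U% = 15.69%

15.69


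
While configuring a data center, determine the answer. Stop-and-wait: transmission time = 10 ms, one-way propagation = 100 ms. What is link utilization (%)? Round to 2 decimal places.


Given: Ttrans = 10 ms, Tprop = 100 ms
RTT = 2 * Tprop = 2 * 100 = 200 ms
U = Ttrans / (Ttrans + RTT)
U = 10 / (10 + 200)
U = 10 / 210 = 0.047619
U% = 4.76%

4.76


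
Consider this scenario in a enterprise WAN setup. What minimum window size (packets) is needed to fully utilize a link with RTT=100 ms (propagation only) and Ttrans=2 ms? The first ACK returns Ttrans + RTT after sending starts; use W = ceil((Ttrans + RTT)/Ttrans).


Given: Ttrans = 2 ms, RTT = 100 ms (= 2 * Tprop, Tprop = 50 ms)
Time until first ACK returns = Ttrans + RTT = 2 + 100 = 102 ms
Need W * Ttrans >= Ttrans + RTT  ->  W >= (Ttrans + RTT) / Ttrans
(Ttrans + RTT) / Ttrans = 102 / 2 = 51
W_min = ceil(51) = 51

51


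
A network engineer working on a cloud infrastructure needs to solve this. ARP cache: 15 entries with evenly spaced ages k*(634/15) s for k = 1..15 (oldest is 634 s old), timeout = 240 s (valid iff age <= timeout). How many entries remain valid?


Ages are k * 634/15 s for k = 1..15 (spacing = 42.2667 s).
Entry k is valid iff k * 634/15 <= 240 iff k <= 15 * 240 / 634 = 5.6782
n_valid = floor(5.6782) = 5
(n_stale = 15 - 5 = 10)

5


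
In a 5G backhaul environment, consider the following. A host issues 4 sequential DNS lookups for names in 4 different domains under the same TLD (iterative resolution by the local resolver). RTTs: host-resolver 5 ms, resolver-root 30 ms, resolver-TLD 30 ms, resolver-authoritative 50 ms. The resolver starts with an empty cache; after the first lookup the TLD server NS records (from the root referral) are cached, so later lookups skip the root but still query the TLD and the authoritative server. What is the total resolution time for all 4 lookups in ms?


Lookup 1 (cold cache): local + root + TLD + auth = 5 + 30 + 30 + 50 = 115 ms
Lookups 2..4 (TLD NS cached -> skip root; new domain -> still ask TLD and auth): local + TLD + auth = 5 + 30 + 50 = 85 ms each
Remaining 3 lookups: 3 * 85 = 255 ms
Total = 115 + 255 = 370 ms

370


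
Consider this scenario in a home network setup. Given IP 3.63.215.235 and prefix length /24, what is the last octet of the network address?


Given: IP = 3.63.215.235, prefix = /24
Subnet mask = 255.255.255.0
Last octet of IP: 235
Last octet of mask: 0
Network last octet = 235 AND 0 = 0

0


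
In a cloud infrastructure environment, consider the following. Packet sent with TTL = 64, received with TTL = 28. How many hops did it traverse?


Given: initial TTL = 64, received TTL = 28
Hops = initial TTL - received TTL
Hops = 64 - 28 = 36

36


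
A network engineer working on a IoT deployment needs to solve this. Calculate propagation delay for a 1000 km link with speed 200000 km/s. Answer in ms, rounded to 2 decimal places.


Given: distance = 1000 km, speed = 200000 km/s
Delay = distance / speed = 1000 / 200000 seconds
Delay in ms = 1000 * 1000 / 200000
Delay = 5.0000 ms
Rounded to 2 dp = 5.00 ms

5.00


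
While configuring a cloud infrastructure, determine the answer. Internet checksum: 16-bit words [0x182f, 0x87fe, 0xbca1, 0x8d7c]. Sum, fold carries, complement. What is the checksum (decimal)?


Given words: [0x182f, 0x87fe, 0xbca1, 0x8d7c]
Step 1: Sum all words
Raw sum = 6191 + 34814 + 48289 + 36220 = 125514
Step 2: Fold carry: (59978 + 1) = 59979
One's complement = ~59979 & 0xFFFF = 5556

5556


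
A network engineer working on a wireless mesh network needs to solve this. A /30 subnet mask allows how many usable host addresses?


Given: subnet mask /30
Host bits = 32 - 30 = 2
Total addresses = 2^2 = 4
Usable hosts = 4 - 2 (network + broadcast) = 2

2


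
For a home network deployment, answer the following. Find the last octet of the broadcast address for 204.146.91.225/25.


Given: IP = 204.146.91.225, prefix = /25
Host bits = 32 - 25 = 7
Network last octet = 225 AND mask = 128
Host part size = 2^7 - 1 = 127
Broadcast last octet = 128 OR 127 = 255

255


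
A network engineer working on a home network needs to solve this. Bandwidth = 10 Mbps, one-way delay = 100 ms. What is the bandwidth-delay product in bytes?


Given: bandwidth = 10 Mbps, delay = 100 ms
BDP in bits = 10 * 10^6 * 100 / 1000
BDP in bits = 1000000
BDP in bytes = 1000000 / 8 = 125000

125000


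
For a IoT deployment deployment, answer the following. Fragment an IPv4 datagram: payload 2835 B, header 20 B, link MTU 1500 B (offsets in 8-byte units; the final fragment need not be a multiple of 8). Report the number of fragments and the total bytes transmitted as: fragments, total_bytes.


Max data per non-final fragment = floor((MTU - header)/8)*8 = floor((1500 - 20)/8)*8 = floor(1480/8)*8 = 1480 B
Final fragment needs no 8-byte alignment: it can carry up to MTU - header = 1480 B
Non-final fragments needed = ceil((payload - 1480) / 1480) = ceil(1355/1480) = ceil(0.9155) = 1
Number of fragments = 1 + 1 = 2
Fragment sizes (data): 1 * 1480 B + 1355 B (last, 1355 <= 1480 OK)
Total bytes sent = payload + n_frags * header = 2835 + 2*20 = 2835 + 40 = 2875 B

2, 2875


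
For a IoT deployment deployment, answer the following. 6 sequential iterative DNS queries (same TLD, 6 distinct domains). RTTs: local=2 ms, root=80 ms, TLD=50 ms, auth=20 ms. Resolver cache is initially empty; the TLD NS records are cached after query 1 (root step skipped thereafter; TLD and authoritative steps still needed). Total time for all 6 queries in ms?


Lookup 1 (cold cache): local + root + TLD + auth = 2 + 80 + 50 + 20 = 152 ms
Lookups 2..6 (TLD NS cached -> skip root; new domain -> still ask TLD and auth): local + TLD + auth = 2 + 50 + 20 = 72 ms each
Remaining 5 lookups: 5 * 72 = 360 ms
Total = 152 + 360 = 512 ms

512


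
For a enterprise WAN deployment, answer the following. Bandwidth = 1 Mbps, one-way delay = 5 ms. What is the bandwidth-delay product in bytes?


Given: bandwidth = 1 Mbps, delay = 5 ms
BDP in bits = 1 * 10^6 * 5 / 1000
BDP in bits = 5000
BDP in bytes = 5000 / 8 = 625

625


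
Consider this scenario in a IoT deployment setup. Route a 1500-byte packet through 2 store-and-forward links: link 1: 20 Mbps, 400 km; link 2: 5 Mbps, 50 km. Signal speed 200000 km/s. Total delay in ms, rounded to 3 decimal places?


Packet = 1500 bytes = 12000 bits. Store-and-forward: sum (t_trans + t_prop) per link.
Link 1: t_trans = 12000/(20*10^6) s = 0.6000 ms; t_prop = 400/200000 s = 2.0000 ms; subtotal = 2.6000 ms
Link 2: t_trans = 12000/(5*10^6) s = 2.4000 ms; t_prop = 50/200000 s = 0.2500 ms; subtotal = 2.6500 ms
End-to-end = 2.6000 + 2.6500 = 5.2500 ms -> 5.250 ms (3 dp)

5.250


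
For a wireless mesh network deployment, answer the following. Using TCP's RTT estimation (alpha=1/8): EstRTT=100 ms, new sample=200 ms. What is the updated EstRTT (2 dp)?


Given: EstRTT = 100 ms, SampleRTT = 200 ms, alpha = 1/8
New EstRTT = (1 - alpha) * EstRTT + alpha * SampleRTT
(7/8) * 100 = 87.5
(1/8) * 200 = 25
New EstRTT = 87.5 + 25 = 112.5 ms -> 112.50 ms (2 dp)

112.50


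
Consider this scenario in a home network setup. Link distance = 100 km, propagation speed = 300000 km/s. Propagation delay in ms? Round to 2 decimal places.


Given: distance = 100 km, speed = 300000 km/s
Delay = distance / speed = 100 / 300000 seconds
Delay in ms = 100 * 1000 / 300000
Delay = 0.3333 ms
Rounded to 2 dp = 0.33 ms

0.33


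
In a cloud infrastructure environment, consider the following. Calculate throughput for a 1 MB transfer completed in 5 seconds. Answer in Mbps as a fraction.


Given: file = 1 MB, time = 5 s
File in Mb = 1 * 8 = 8 Mb
Throughput = 8 / 5 Mbps
Throughput = 8/5 Mbps

8/5


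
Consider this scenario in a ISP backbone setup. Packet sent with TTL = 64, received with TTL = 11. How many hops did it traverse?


Given: initial TTL = 64, received TTL = 11
Hops = initial TTL - received TTL
Hops = 64 - 11 = 53

53


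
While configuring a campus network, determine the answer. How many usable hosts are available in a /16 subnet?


Given: subnet mask /16
Host bits = 32 - 16 = 16
Total addresses = 2^16 = 65536
Usable hosts = 65536 - 2 (network + broadcast) = 65534

65534


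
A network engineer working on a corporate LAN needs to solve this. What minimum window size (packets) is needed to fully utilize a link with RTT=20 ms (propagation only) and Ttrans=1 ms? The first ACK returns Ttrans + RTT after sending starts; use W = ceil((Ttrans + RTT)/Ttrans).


Given: Ttrans = 1 ms, RTT = 20 ms (= 2 * Tprop, Tprop = 10 ms)
Time until first ACK returns = Ttrans + RTT = 1 + 20 = 21 ms
Need W * Ttrans >= Ttrans + RTT  ->  W >= (Ttrans + RTT) / Ttrans
(Ttrans + RTT) / Ttrans = 21 / 1 = 21
W_min = ceil(21) = 21

21


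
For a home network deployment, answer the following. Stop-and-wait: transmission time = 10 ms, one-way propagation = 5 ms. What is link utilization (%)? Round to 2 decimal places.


Given: Ttrans = 10 ms, Tprop = 5 ms
RTT = 2 * Tprop = 2 * 5 = 10 ms
U = Ttrans / (Ttrans + RTT)
U = 10 / (10 + 10)
U = 10 / 20 = 0.5
U% = 50.00%

50.00


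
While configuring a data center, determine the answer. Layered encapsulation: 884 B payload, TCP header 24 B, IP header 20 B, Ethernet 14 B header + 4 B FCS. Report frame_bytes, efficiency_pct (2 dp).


TCP segment = 884 + 24 = 908 B
IP packet = 908 + 20 = 928 B
Ethernet frame = 928 + 14 + 4 = 946 B
Efficiency = app / frame = 884 / 946 = 0.934461 = 93.4461% -> 93.45% (2 dp)

946, 93.45


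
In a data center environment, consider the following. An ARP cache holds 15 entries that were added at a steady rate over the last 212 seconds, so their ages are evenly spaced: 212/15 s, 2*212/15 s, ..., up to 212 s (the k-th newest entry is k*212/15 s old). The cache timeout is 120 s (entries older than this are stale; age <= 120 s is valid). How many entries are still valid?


Ages are k * 212/15 s for k = 1..15 (spacing = 14.1333 s).
Entry k is valid iff k * 212/15 <= 120 iff k <= 15 * 120 / 212 = 8.4906
n_valid = floor(8.4906) = 8
(n_stale = 15 - 8 = 7)

8


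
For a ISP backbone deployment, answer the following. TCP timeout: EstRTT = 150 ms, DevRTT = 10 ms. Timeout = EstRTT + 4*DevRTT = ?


Given: EstRTT = 150 ms, DevRTT = 10 ms
Timeout = EstRTT + 4 * DevRTT
4 * DevRTT = 4 * 10 = 40
Timeout = 150 + 40 = 190 ms

190


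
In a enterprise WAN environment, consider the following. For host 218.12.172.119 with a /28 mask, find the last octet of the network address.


Given: IP = 218.12.172.119, prefix = /28
Subnet mask = 255.255.255.240
Last octet of IP: 119
Last octet of mask: 240
Network last octet = 119 AND 240 = 112

112


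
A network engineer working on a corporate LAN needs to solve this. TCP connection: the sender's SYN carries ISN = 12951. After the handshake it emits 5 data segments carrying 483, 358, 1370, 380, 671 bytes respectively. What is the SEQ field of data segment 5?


The SYN occupies sequence number ISN = 12951, so the first data byte is ISN + 1 = 12952.
SEQ of data segment i = (ISN + 1) + sum of payload sizes of segments 1..i-1.
Segment 1: SEQ = 12952, payload = 483 bytes
Segment 2: SEQ = 13435, payload = 358 bytes
Segment 3: SEQ = 13793, payload = 1370 bytes
Segment 4: SEQ = 15163, payload = 380 bytes
Segment 5: SEQ = 15543, payload = 671 bytes
SEQ of segment 5 = 12952 + 483 + 358 + 1370 + 380 = 15543

15543


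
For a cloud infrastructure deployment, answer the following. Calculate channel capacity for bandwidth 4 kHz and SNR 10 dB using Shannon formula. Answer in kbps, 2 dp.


Given: B = 4 kHz, SNR = 10 dB
SNR linear = 10^(10/10) = 10
1 + SNR = 11
log2(11) = 3.4594316186
C = 4 * 1000 * 3.4594316186 = 13837.7265 bps
C = 13.837726 kbps -> 13.84 kbps (2 dp)

13.84


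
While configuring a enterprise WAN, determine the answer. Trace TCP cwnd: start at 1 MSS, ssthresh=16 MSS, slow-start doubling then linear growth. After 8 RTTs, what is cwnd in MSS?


RTT 0: cwnd = 1 MSS (initial)
RTT 1: cwnd = 2 MSS (slow start, doubled)
RTT 2: cwnd = 4 MSS (slow start, doubled)
RTT 3: cwnd = 8 MSS (slow start, doubled)
RTT 4: cwnd = 16 MSS (slow start, doubled)
RTT 5: cwnd = 17 MSS (congestion avoidance, +1)
RTT 6: cwnd = 18 MSS (congestion avoidance, +1)
RTT 7: cwnd = 19 MSS (congestion avoidance, +1)
RTT 8: cwnd = 20 MSS (congestion avoidance, +1)

20


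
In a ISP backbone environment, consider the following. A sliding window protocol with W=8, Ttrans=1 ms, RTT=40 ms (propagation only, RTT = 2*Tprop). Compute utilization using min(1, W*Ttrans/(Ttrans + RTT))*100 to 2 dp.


Given: W = 8, Ttrans = 1 ms, RTT = 40 ms (= 2 * Tprop, Tprop = 20 ms)
Cycle time = Ttrans + RTT = 1 + 40 = 41 ms (first packet sent until its ACK returns)
W * Ttrans = 8 * 1 = 8 ms of sending per cycle
W * Ttrans / (Ttrans + RTT) = 8 / 41 = 0.195122
U = min(1, 0.195122) = 0.195122
U% = 19.51%

19.51


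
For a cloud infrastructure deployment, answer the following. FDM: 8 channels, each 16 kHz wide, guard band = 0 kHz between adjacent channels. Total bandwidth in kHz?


Given: 8 channels, 16 kHz each, guard = 0 kHz
Channel bandwidth = 8 * 16 = 128 kHz
Guard bands = 7 gaps * 0 kHz = 0 kHz
Total = 128 + 0 = 128 kHz

128


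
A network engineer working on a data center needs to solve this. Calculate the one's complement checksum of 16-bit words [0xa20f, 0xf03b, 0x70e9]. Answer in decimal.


Given words: [0xa20f, 0xf03b, 0x70e9]
Step 1: Sum all words
Raw sum = 41487 + 61499 + 28905 = 131891
Step 2: Fold carry: (819 + 2) = 821
One's complement = ~821 & 0xFFFF = 64714

64714


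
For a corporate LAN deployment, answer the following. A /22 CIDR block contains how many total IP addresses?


Given: CIDR prefix /22
Host bits = 32 - 22 = 10
Total addresses = 2^10 = 1024

1024


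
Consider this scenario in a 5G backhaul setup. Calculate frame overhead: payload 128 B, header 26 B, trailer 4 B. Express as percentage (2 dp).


Given: payload = 128 B, header = 26 B, trailer = 4 B
Overhead bytes = header + trailer = 26 + 4 = 30
Total frame = payload + overhead = 128 + 30 = 158
Overhead % = 30 / 158 * 100 = 18.9873% -> 18.99% (2 dp)

18.99


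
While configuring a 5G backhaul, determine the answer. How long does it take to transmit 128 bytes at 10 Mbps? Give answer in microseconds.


Given: packet = 128 bytes, bandwidth = 10 Mbps
Packet in bits = 128 * 8 = 1024 bits
Bandwidth = 10 * 10^6 = 10000000 bps
Time = 1024 / 10000000 seconds
Time in us = 1024 * 10^6 / 10000000 = 102.4

102.4


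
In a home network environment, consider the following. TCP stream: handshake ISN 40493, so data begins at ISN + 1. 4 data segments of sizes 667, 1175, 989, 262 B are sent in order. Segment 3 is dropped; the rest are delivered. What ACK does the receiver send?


SYN uses sequence number 40493; first data byte = ISN + 1 = 40494.
Segment 1: SEQ = 40494, len = 667 B, covers [40494, 41160]
Segment 2: SEQ = 41161, len = 1175 B, covers [41161, 42335]
Segment 3: SEQ = 42336, len = 989 B, covers [42336, 43324] [LOST]
Segment 4: SEQ = 43325, len = 262 B, covers [43325, 43586]
In-order data received: bytes [40494, 42335] (segments 1..2).
Segment 3 missing -> gap begins at byte 42336; later segments buffered out of order.
Cumulative ACK = next expected in-order byte = 40494 + 667 + 1175 = 42336

42336


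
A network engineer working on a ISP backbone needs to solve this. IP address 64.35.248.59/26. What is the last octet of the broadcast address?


Given: IP = 64.35.248.59, prefix = /26
Host bits = 32 - 26 = 6
Network last octet = 59 AND mask = 0
Host part size = 2^6 - 1 = 63
Broadcast last octet = 0 OR 63 = 63

63


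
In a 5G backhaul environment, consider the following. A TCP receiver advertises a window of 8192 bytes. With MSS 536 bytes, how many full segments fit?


Given: RWND = 8192 bytes, MSS = 536 bytes
Full segments = floor(RWND / MSS)
Full segments = floor(8192 / 536)
Full segments = floor(15.2836) = 15

15


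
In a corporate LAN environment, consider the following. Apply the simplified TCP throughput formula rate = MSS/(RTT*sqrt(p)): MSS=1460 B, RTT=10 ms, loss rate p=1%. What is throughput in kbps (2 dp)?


Given: MSS = 1460 bytes, RTT = 10 ms, loss = 1%
RTT in seconds = 10 / 1000 = 0.01
Loss rate = 1% = 0.01
sqrt(loss) = sqrt(0.01) = 0.1
Throughput (bytes/s) = 1460 / (0.01 * 0.1) = 1460000.0000
Throughput (kbps) = 1460000.0000 * 8 / 1000 = 11680.000000 -> 11680.00 kbps (2 dp)

11680.00


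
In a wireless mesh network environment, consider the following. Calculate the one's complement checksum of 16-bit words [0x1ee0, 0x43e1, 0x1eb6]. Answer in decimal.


Given words: [0x1ee0, 0x43e1, 0x1eb6]
Step 1: Sum all words
Raw sum = 7904 + 17377 + 7862 = 33143
One's complement = ~33143 & 0xFFFF = 32392

32392


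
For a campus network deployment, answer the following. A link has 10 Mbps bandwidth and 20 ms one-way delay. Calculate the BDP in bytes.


Given: bandwidth = 10 Mbps, delay = 20 ms
BDP in bits = 10 * 10^6 * 20 / 1000
BDP in bits = 200000
BDP in bytes = 200000 / 8 = 25000

25000


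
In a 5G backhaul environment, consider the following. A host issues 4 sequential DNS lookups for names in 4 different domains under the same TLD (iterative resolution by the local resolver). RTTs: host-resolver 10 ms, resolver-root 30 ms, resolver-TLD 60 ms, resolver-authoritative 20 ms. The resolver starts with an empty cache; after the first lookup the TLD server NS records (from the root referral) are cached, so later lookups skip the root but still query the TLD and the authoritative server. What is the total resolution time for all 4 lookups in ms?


Lookup 1 (cold cache): local + root + TLD + auth = 10 + 30 + 60 + 20 = 120 ms
Lookups 2..4 (TLD NS cached -> skip root; new domain -> still ask TLD and auth): local + TLD + auth = 10 + 60 + 20 = 90 ms each
Remaining 3 lookups: 3 * 90 = 270 ms
Total = 120 + 270 = 390 ms

390


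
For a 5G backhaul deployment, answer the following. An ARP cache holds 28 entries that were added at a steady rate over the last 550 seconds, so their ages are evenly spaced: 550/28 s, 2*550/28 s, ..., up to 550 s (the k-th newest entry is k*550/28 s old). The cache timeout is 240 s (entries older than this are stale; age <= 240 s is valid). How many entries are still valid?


Ages are k * 550/28 s for k = 1..28 (spacing = 19.6429 s).
Entry k is valid iff k * 550/28 <= 240 iff k <= 28 * 240 / 550 = 12.2182
n_valid = floor(12.2182) = 12
(n_stale = 28 - 12 = 16)

12


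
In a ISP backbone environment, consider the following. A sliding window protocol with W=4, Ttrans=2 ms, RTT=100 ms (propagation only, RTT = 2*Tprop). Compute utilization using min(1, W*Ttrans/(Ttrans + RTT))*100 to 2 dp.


Given: W = 4, Ttrans = 2 ms, RTT = 100 ms (= 2 * Tprop, Tprop = 50 ms)
Cycle time = Ttrans + RTT = 2 + 100 = 102 ms (first packet sent until its ACK returns)
W * Ttrans = 4 * 2 = 8 ms of sending per cycle
W * Ttrans / (Ttrans + RTT) = 8 / 102 = 0.078431
U = min(1, 0.078431) = 0.078431
U% = 7.84%

7.84


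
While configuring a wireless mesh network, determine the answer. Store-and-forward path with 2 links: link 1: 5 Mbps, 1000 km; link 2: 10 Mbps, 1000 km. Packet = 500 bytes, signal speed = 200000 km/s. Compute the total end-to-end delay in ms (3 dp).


Packet = 500 bytes = 4000 bits. Store-and-forward: sum (t_trans + t_prop) per link.
Link 1: t_trans = 4000/(5*10^6) s = 0.8000 ms; t_prop = 1000/200000 s = 5.0000 ms; subtotal = 5.8000 ms
Link 2: t_trans = 4000/(10*10^6) s = 0.4000 ms; t_prop = 1000/200000 s = 5.0000 ms; subtotal = 5.4000 ms
End-to-end = 5.8000 + 5.4000 = 11.2000 ms -> 11.200 ms (3 dp)

11.200


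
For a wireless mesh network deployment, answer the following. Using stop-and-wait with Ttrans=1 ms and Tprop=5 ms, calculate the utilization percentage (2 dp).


Given: Ttrans = 1 ms, Tprop = 5 ms
RTT = 2 * Tprop = 2 * 5 = 10 ms
U = Ttrans / (Ttrans + RTT)
U = 1 / (1 + 10)
U = 1 / 11 = 0.090909
U% = 9.09%

9.09


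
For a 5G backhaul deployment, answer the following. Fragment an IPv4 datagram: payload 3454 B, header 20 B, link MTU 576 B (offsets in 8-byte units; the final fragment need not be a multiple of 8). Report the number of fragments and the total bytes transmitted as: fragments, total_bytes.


Max data per non-final fragment = floor((MTU - header)/8)*8 = floor((576 - 20)/8)*8 = floor(556/8)*8 = 552 B
Final fragment needs no 8-byte alignment: it can carry up to MTU - header = 556 B
Non-final fragments needed = ceil((payload - 556) / 552) = ceil(2898/552) = ceil(5.2500) = 6
Number of fragments = 6 + 1 = 7
Fragment sizes (data): 6 * 552 B + 142 B (last, 142 <= 556 OK)
Total bytes sent = payload + n_frags * header = 3454 + 7*20 = 3454 + 140 = 3594 B

7, 3594


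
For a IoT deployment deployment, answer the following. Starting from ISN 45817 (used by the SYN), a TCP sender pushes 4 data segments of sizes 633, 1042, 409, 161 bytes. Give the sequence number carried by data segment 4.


The SYN occupies sequence number ISN = 45817, so the first data byte is ISN + 1 = 45818.
SEQ of data segment i = (ISN + 1) + sum of payload sizes of segments 1..i-1.
Segment 1: SEQ = 45818, payload = 633 bytes
Segment 2: SEQ = 46451, payload = 1042 bytes
Segment 3: SEQ = 47493, payload = 409 bytes
Segment 4: SEQ = 47902, payload = 161 bytes
SEQ of segment 4 = 45818 + 633 + 1042 + 409 = 47902

47902


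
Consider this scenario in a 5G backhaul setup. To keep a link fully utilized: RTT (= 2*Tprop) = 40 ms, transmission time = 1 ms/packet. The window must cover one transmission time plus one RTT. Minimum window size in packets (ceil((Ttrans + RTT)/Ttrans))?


Given: Ttrans = 1 ms, RTT = 40 ms (= 2 * Tprop, Tprop = 20 ms)
Time until first ACK returns = Ttrans + RTT = 1 + 40 = 41 ms
Need W * Ttrans >= Ttrans + RTT  ->  W >= (Ttrans + RTT) / Ttrans
(Ttrans + RTT) / Ttrans = 41 / 1 = 41
W_min = ceil(41) = 41

41


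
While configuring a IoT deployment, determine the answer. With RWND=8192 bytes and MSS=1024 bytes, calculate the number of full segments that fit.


Given: RWND = 8192 bytes, MSS = 1024 bytes
Full segments = floor(RWND / MSS)
Full segments = floor(8192 / 1024)
Full segments = floor(8.0) = 8

8


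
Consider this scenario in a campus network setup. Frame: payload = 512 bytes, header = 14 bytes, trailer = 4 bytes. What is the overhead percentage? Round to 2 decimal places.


Given: payload = 512 B, header = 14 B, trailer = 4 B
Overhead bytes = header + trailer = 14 + 4 = 18
Total frame = payload + overhead = 512 + 18 = 530
Overhead % = 18 / 530 * 100 = 3.3962% -> 3.40% (2 dp)

3.40


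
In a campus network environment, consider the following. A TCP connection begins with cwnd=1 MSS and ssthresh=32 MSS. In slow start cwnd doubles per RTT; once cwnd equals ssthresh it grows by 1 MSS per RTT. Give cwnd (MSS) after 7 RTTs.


RTT 0: cwnd = 1 MSS (initial)
RTT 1: cwnd = 2 MSS (slow start, doubled)
RTT 2: cwnd = 4 MSS (slow start, doubled)
RTT 3: cwnd = 8 MSS (slow start, doubled)
RTT 4: cwnd = 16 MSS (slow start, doubled)
RTT 5: cwnd = 32 MSS (slow start, doubled)
RTT 6: cwnd = 33 MSS (congestion avoidance, +1)
RTT 7: cwnd = 34 MSS (congestion avoidance, +1)

34


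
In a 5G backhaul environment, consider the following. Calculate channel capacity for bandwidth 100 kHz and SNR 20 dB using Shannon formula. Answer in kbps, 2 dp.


Given: B = 100 kHz, SNR = 20 dB
SNR linear = 10^(20/10) = 100
1 + SNR = 101
log2(101) = 6.6582114828
C = 100 * 1000 * 6.6582114828 = 665821.1483 bps
C = 665.821148 kbps -> 665.82 kbps (2 dp)

665.82


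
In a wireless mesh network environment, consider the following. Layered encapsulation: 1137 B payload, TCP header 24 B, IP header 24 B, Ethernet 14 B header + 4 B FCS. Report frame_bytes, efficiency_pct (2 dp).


TCP segment = 1137 + 24 = 1161 B
IP packet = 1161 + 24 = 1185 B
Ethernet frame = 1185 + 14 + 4 = 1203 B
Efficiency = app / frame = 1137 / 1203 = 0.945137 = 94.5137% -> 94.51% (2 dp)

1203, 94.51


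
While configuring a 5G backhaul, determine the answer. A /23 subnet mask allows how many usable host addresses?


Given: subnet mask /23
Host bits = 32 - 23 = 9
Total addresses = 2^9 = 512
Usable hosts = 512 - 2 (network + broadcast) = 510

510


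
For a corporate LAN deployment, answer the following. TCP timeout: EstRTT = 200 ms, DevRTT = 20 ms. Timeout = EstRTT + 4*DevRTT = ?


Given: EstRTT = 200 ms, DevRTT = 20 ms
Timeout = EstRTT + 4 * DevRTT
4 * DevRTT = 4 * 20 = 80
Timeout = 200 + 80 = 280 ms

280


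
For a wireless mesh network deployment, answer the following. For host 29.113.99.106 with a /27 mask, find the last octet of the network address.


Given: IP = 29.113.99.106, prefix = /27
Subnet mask = 255.255.255.224
Last octet of IP: 106
Last octet of mask: 224
Network last octet = 106 AND 224 = 96

96


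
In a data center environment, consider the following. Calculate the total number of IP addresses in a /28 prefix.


Given: CIDR prefix /28
Host bits = 32 - 28 = 4
Total addresses = 2^4 = 16

16


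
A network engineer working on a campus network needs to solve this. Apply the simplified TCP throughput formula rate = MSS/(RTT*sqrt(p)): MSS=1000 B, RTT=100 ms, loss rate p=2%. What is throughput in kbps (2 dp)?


Given: MSS = 1000 bytes, RTT = 100 ms, loss = 2%
RTT in seconds = 100 / 1000 = 0.1
Loss rate = 2% = 0.02
sqrt(loss) = sqrt(0.02) = 0.141421356237
Throughput (bytes/s) = 1000 / (0.1 * 0.141421356237) = 70710.6781
Throughput (kbps) = 70710.6781 * 8 / 1000 = 565.685425 -> 565.69 kbps (2 dp)

565.69


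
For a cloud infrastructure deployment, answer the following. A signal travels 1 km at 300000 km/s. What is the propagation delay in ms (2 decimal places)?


Given: distance = 1 km, speed = 300000 km/s
Delay = distance / speed = 1 / 300000 seconds
Delay in ms = 1 * 1000 / 300000
Delay = 0.0033 ms
Rounded to 2 dp = 0.00 ms

0.00


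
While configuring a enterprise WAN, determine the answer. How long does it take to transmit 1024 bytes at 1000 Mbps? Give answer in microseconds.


Given: packet = 1024 bytes, bandwidth = 1000 Mbps
Packet in bits = 1024 * 8 = 8192 bits
Bandwidth = 1000 * 10^6 = 1000000000 bps
Time = 8192 / 1000000000 seconds
Time in us = 8192 * 10^6 / 1000000000 = 8.192

8.192


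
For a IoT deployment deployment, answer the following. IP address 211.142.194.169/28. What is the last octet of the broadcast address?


Given: IP = 211.142.194.169, prefix = /28
Host bits = 32 - 28 = 4
Network last octet = 169 AND mask = 160
Host part size = 2^4 - 1 = 15
Broadcast last octet = 160 OR 15 = 175

175


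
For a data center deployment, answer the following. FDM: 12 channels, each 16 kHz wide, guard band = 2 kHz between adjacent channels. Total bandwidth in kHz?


Given: 12 channels, 16 kHz each, guard = 2 kHz
Channel bandwidth = 12 * 16 = 192 kHz
Guard bands = 11 gaps * 2 kHz = 22 kHz
Total = 192 + 22 = 214 kHz

214


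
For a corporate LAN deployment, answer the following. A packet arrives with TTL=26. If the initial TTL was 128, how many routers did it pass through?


Given: initial TTL = 128, received TTL = 26
Hops = initial TTL - received TTL
Hops = 128 - 26 = 102

102


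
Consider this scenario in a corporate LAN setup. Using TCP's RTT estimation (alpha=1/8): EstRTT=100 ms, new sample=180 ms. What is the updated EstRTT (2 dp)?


Given: EstRTT = 100 ms, SampleRTT = 180 ms, alpha = 1/8
New EstRTT = (1 - alpha) * EstRTT + alpha * SampleRTT
(7/8) * 100 = 87.5
(1/8) * 180 = 22.5
New EstRTT = 87.5 + 22.5 = 110 ms -> 110.00 ms (2 dp)

110.00


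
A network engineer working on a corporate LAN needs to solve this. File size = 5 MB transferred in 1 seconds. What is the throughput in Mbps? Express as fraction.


Given: file = 5 MB, time = 1 s
File in Mb = 5 * 8 = 40 Mb
Throughput = 40 / 1 Mbps
Throughput = 40 Mbps

40


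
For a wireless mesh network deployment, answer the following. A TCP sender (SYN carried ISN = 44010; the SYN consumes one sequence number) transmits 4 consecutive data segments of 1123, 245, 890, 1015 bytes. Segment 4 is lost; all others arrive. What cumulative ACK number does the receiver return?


SYN uses sequence number 44010; first data byte = ISN + 1 = 44011.
Segment 1: SEQ = 44011, len = 1123 B, covers [44011, 45133]
Segment 2: SEQ = 45134, len = 245 B, covers [45134, 45378]
Segment 3: SEQ = 45379, len = 890 B, covers [45379, 46268]
Segment 4: SEQ = 46269, len = 1015 B, covers [46269, 47283] [LOST]
In-order data received: bytes [44011, 46268] (segments 1..3).
Segment 4 missing -> gap begins at byte 46269.
Cumulative ACK = next expected in-order byte = 44011 + 1123 + 245 + 890 = 46269

46269


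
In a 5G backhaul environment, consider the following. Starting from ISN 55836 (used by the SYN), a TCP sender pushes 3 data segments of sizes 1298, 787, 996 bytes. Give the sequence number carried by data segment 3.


The SYN occupies sequence number ISN = 55836, so the first data byte is ISN + 1 = 55837.
SEQ of data segment i = (ISN + 1) + sum of payload sizes of segments 1..i-1.
Segment 1: SEQ = 55837, payload = 1298 bytes
Segment 2: SEQ = 57135, payload = 787 bytes
Segment 3: SEQ = 57922, payload = 996 bytes
SEQ of segment 3 = 55837 + 1298 + 787 = 57922

57922


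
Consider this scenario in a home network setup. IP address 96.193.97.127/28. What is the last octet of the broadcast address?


Given: IP = 96.193.97.127, prefix = /28
Host bits = 32 - 28 = 4
Network last octet = 127 AND mask = 112
Host part size = 2^4 - 1 = 15
Broadcast last octet = 112 OR 15 = 127

127


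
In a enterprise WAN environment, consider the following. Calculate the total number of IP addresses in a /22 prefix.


Given: CIDR prefix /22
Host bits = 32 - 22 = 10
Total addresses = 2^10 = 1024

1024


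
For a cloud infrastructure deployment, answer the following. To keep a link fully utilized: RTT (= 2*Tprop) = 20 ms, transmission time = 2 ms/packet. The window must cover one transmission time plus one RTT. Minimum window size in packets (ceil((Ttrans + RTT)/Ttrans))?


Given: Ttrans = 2 ms, RTT = 20 ms (= 2 * Tprop, Tprop = 10 ms)
Time until first ACK returns = Ttrans + RTT = 2 + 20 = 22 ms
Need W * Ttrans >= Ttrans + RTT  ->  W >= (Ttrans + RTT) / Ttrans
(Ttrans + RTT) / Ttrans = 22 / 2 = 11
W_min = ceil(11) = 11

11


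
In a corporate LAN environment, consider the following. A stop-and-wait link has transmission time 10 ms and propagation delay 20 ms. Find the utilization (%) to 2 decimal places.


Given: Ttrans = 10 ms, Tprop = 20 ms
RTT = 2 * Tprop = 2 * 20 = 40 ms
U = Ttrans / (Ttrans + RTT)
U = 10 / (10 + 40)
U = 10 / 50 = 0.2
U% = 20.00%

20.00


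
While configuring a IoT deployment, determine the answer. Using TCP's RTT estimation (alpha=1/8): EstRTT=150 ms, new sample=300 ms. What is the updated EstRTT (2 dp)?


Given: EstRTT = 150 ms, SampleRTT = 300 ms, alpha = 1/8
New EstRTT = (1 - alpha) * EstRTT + alpha * SampleRTT
(7/8) * 150 = 131.25
(1/8) * 300 = 37.5
New EstRTT = 131.25 + 37.5 = 168.75 ms -> 168.75 ms (2 dp)

168.75


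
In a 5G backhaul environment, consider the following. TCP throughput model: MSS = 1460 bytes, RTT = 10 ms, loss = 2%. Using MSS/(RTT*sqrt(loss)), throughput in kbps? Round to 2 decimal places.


Given: MSS = 1460 bytes, RTT = 10 ms, loss = 2%
RTT in seconds = 10 / 1000 = 0.01
Loss rate = 2% = 0.02
sqrt(loss) = sqrt(0.02) = 0.141421356237
Throughput (bytes/s) = 1460 / (0.01 * 0.141421356237) = 1032375.9005
Throughput (kbps) = 1032375.9005 * 8 / 1000 = 8259.007204 -> 8259.01 kbps (2 dp)

8259.01


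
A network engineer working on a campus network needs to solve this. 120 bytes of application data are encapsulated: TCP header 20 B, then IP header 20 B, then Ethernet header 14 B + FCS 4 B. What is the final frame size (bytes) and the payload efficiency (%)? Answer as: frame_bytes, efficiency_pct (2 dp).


TCP segment = 120 + 20 = 140 B
IP packet = 140 + 20 = 160 B
Ethernet frame = 160 + 14 + 4 = 178 B
Efficiency = app / frame = 120 / 178 = 0.674157 = 67.4157% -> 67.42% (2 dp)

178, 67.42


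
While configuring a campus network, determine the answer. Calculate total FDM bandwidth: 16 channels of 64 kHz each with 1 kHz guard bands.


Given: 16 channels, 64 kHz each, guard = 1 kHz
Channel bandwidth = 16 * 64 = 1024 kHz
Guard bands = 15 gaps * 1 kHz = 15 kHz
Total = 1024 + 15 = 1039 kHz

1039


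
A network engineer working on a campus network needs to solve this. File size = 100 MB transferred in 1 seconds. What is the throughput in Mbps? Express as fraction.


Given: file = 100 MB, time = 1 s
File in Mb = 100 * 8 = 800 Mb
Throughput = 800 / 1 Mbps
Throughput = 800 Mbps

800


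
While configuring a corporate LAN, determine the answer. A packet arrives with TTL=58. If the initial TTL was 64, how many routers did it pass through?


Given: initial TTL = 64, received TTL = 58
Hops = initial TTL - received TTL
Hops = 64 - 58 = 6

6


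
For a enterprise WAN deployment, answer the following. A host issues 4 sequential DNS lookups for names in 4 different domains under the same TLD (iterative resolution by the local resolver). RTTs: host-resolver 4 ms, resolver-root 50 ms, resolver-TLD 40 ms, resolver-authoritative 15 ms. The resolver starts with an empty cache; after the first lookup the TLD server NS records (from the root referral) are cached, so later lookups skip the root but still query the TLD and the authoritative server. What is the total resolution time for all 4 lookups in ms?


Lookup 1 (cold cache): local + root + TLD + auth = 4 + 50 + 40 + 15 = 109 ms
Lookups 2..4 (TLD NS cached -> skip root; new domain -> still ask TLD and auth): local + TLD + auth = 4 + 40 + 15 = 59 ms each
Remaining 3 lookups: 3 * 59 = 177 ms
Total = 109 + 177 = 286 ms

286


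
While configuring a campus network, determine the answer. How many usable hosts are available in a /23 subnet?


Given: subnet mask /23
Host bits = 32 - 23 = 9
Total addresses = 2^9 = 512
Usable hosts = 512 - 2 (network + broadcast) = 510

510


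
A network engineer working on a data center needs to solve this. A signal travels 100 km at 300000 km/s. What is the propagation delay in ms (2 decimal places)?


Given: distance = 100 km, speed = 300000 km/s
Delay = distance / speed = 100 / 300000 seconds
Delay in ms = 100 * 1000 / 300000
Delay = 0.3333 ms
Rounded to 2 dp = 0.33 ms

0.33


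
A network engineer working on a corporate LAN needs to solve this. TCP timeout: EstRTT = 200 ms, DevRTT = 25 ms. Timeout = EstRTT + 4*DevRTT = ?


Given: EstRTT = 200 ms, DevRTT = 25 ms
Timeout = EstRTT + 4 * DevRTT
4 * DevRTT = 4 * 25 = 100
Timeout = 200 + 100 = 300 ms

300


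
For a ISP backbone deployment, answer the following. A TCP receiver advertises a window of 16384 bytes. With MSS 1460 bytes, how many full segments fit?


Given: RWND = 16384 bytes, MSS = 1460 bytes
Full segments = floor(RWND / MSS)
Full segments = floor(16384 / 1460)
Full segments = floor(11.2219) = 11

11


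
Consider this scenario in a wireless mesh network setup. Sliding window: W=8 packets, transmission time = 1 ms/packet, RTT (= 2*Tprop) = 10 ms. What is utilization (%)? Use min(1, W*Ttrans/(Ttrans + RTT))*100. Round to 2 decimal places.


Given: W = 8, Ttrans = 1 ms, RTT = 10 ms (= 2 * Tprop, Tprop = 5 ms)
Cycle time = Ttrans + RTT = 1 + 10 = 11 ms (first packet sent until its ACK returns)
W * Ttrans = 8 * 1 = 8 ms of sending per cycle
W * Ttrans / (Ttrans + RTT) = 8 / 11 = 0.727273
U = min(1, 0.727273) = 0.727273
U% = 72.73%

72.73


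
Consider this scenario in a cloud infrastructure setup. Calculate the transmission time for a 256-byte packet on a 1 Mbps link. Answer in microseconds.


Given: packet = 256 bytes, bandwidth = 1 Mbps
Packet in bits = 256 * 8 = 2048 bits
Bandwidth = 1 * 10^6 = 1000000 bps
Time = 2048 / 1000000 seconds
Time in us = 2048 * 10^6 / 1000000 = 2048

2048


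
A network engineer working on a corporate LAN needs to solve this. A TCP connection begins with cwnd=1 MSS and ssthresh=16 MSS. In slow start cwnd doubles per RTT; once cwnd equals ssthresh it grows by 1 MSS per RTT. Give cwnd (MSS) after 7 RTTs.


RTT 0: cwnd = 1 MSS (initial)
RTT 1: cwnd = 2 MSS (slow start, doubled)
RTT 2: cwnd = 4 MSS (slow start, doubled)
RTT 3: cwnd = 8 MSS (slow start, doubled)
RTT 4: cwnd = 16 MSS (slow start, doubled)
RTT 5: cwnd = 17 MSS (congestion avoidance, +1)
RTT 6: cwnd = 18 MSS (congestion avoidance, +1)
RTT 7: cwnd = 19 MSS (congestion avoidance, +1)

19


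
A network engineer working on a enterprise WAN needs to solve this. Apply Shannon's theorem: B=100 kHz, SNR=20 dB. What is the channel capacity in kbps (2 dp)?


Given: B = 100 kHz, SNR = 20 dB
SNR linear = 10^(20/10) = 100
1 + SNR = 101
log2(101) = 6.6582114828
C = 100 * 1000 * 6.6582114828 = 665821.1483 bps
C = 665.821148 kbps -> 665.82 kbps (2 dp)

665.82


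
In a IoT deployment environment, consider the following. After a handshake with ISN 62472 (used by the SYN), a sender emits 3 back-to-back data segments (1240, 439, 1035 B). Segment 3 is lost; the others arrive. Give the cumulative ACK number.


SYN uses sequence number 62472; first data byte = ISN + 1 = 62473.
Segment 1: SEQ = 62473, len = 1240 B, covers [62473, 63712]
Segment 2: SEQ = 63713, len = 439 B, covers [63713, 64151]
Segment 3: SEQ = 64152, len = 1035 B, covers [64152, 65186] [LOST]
In-order data received: bytes [62473, 64151] (segments 1..2).
Segment 3 missing -> gap begins at byte 64152.
Cumulative ACK = next expected in-order byte = 62473 + 1240 + 439 = 64152

64152


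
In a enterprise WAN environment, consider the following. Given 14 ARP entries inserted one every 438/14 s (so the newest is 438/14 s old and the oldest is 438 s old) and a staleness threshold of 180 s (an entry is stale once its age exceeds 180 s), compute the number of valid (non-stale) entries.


Ages are k * 438/14 s for k = 1..14 (spacing = 31.2857 s).
Entry k is valid iff k * 438/14 <= 180 iff k <= 14 * 180 / 438 = 5.7534
n_valid = floor(5.7534) = 5
(n_stale = 14 - 5 = 9)

5


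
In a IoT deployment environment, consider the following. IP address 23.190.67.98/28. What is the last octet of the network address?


Given: IP = 23.190.67.98, prefix = /28
Subnet mask = 255.255.255.240
Last octet of IP: 98
Last octet of mask: 240
Network last octet = 98 AND 240 = 96

96


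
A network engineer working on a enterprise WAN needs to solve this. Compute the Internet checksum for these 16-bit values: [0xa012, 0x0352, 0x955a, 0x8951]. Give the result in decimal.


Given words: [0xa012, 0x0352, 0x955a, 0x8951]
Step 1: Sum all words
Raw sum = 40978 + 850 + 38234 + 35153 = 115215
Step 2: Fold carry: (49679 + 1) = 49680
One's complement = ~49680 & 0xFFFF = 15855

15855


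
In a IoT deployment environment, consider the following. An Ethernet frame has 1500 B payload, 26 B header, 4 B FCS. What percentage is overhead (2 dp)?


Given: payload = 1500 B, header = 26 B, trailer = 4 B
Overhead bytes = header + trailer = 26 + 4 = 30
Total frame = payload + overhead = 1500 + 30 = 1530
Overhead % = 30 / 1530 * 100 = 1.9608% -> 1.96% (2 dp)

1.96
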